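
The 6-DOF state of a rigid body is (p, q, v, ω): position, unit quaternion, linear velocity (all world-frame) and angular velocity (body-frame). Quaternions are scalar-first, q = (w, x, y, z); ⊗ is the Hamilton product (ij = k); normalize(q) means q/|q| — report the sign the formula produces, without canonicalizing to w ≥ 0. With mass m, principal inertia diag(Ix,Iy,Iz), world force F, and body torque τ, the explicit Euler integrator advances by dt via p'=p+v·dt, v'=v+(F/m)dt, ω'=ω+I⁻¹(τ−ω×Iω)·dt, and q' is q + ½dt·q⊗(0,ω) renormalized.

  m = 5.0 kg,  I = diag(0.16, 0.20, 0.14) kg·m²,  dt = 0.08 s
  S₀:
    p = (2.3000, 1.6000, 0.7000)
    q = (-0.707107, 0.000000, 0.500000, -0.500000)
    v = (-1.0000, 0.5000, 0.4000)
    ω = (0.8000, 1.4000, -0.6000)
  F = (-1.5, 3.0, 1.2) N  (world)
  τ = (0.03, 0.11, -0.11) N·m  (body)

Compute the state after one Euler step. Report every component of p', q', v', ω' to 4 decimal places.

p' = (2.2200, 1.6400, 0.7320)
q' = (-0.7453, -0.0066, 0.4434, -0.4979)
v' = (-1.0240, 0.5480, 0.4192)
ω' = (0.7898, 1.4478, -0.6885)

a = (-0.3000, 0.6000, 0.2400)
p + v·dt = (2.2200, 1.6400, 0.7320)
new velocity v' = (-1.0240, 0.5480, 0.4192)
ω×(Iω) gyroscopic = (0.0504, -0.0096, 0.0448)
(τ − ω×Iω)/I = (-0.1275, 0.5980, -1.1057)
ω + α·dt = (0.7898, 1.4478, -0.6885)
q⊗(0,ω) = (-1.0000000, -0.1656856, -1.3899498, 0.0242642)
q' = normalize(q + ½dt·q⊗(0,ω)) = (-0.7453, -0.0066, 0.4434, -0.4979)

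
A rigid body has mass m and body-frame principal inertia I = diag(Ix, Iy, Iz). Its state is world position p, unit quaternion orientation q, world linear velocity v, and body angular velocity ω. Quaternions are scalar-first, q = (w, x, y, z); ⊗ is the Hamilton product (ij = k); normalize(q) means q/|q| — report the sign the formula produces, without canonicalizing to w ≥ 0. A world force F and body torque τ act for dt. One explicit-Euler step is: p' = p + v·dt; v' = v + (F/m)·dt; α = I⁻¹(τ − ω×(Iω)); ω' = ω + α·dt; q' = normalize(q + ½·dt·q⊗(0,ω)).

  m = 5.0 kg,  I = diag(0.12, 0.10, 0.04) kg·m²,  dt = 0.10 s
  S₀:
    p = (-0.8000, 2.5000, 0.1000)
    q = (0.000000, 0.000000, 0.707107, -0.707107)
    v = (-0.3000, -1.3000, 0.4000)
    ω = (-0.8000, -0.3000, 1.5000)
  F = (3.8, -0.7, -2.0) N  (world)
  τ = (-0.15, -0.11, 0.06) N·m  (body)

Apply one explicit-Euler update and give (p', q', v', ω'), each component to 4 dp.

gyro term ω×Iω = (0.0270, -0.0960, -0.0048)
α = I⁻¹(τ − ω×Iω) = (-1.4750, -0.1400, 1.6200)
new body rate ω' = (-0.9475, -0.3140, 1.6620)
q⊗(0,ω) = (1.2727926, 0.8485284, 0.5656856, 0.5656856)
q + ½dt·q⊗(0,ω), renormalized = (0.0634, 0.0423, 0.7327, -0.6763)
linear accel F/m = (0.7600, -0.1400, -0.4000)
new position p' = (-0.8300, 2.3700, 0.1400)
new velocity v' = (-0.2240, -1.3140, 0.3600)

p' = (-0.8300, 2.3700, 0.1400)
q' = (0.0634, 0.0423, 0.7327, -0.6763)
v' = (-0.2240, -1.3140, 0.3600)
ω' = (-0.9475, -0.3140, 1.6620)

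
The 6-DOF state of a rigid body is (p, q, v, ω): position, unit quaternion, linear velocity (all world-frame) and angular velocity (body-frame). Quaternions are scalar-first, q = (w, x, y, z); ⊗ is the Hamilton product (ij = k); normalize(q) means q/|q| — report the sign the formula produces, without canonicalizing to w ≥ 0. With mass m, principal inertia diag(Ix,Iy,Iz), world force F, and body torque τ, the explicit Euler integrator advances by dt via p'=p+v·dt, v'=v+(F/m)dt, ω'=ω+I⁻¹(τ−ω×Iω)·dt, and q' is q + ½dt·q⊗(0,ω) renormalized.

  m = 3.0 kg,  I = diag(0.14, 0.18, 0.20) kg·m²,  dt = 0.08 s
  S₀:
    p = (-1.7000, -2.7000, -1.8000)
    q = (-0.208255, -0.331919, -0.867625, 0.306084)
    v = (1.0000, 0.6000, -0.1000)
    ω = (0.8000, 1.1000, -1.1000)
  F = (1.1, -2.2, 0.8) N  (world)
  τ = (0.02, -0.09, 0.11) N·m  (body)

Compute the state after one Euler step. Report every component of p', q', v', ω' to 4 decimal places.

p' = (-1.6200, -2.6520, -1.8080)
q' = (-0.1456, -0.3131, -0.8794, 0.3276)
v' = (1.0293, 0.5413, -0.0787)
ω' = (0.8253, 1.0365, -1.0701)

a = (0.3667, -0.7333, 0.2667)
p + v·dt = (-1.6200, -2.6520, -1.8080)
v' = v + a·dt = (1.0293, 0.5413, -0.0787)
precession coupling ω×(Iω) = (-0.0242, 0.0528, 0.0352)
α = I⁻¹(τ − ω×Iω) = (0.3157, -0.7933, 0.3740)
ω' = ω + α·dt = (0.8253, 1.0365, -1.0701)
q⊗(0,ω) = (1.5566151, 0.4510911, -0.3493242, 0.5580696)
q + ½dt·q⊗(0,ω), renormalized = (-0.1456, -0.3131, -0.8794, 0.3276)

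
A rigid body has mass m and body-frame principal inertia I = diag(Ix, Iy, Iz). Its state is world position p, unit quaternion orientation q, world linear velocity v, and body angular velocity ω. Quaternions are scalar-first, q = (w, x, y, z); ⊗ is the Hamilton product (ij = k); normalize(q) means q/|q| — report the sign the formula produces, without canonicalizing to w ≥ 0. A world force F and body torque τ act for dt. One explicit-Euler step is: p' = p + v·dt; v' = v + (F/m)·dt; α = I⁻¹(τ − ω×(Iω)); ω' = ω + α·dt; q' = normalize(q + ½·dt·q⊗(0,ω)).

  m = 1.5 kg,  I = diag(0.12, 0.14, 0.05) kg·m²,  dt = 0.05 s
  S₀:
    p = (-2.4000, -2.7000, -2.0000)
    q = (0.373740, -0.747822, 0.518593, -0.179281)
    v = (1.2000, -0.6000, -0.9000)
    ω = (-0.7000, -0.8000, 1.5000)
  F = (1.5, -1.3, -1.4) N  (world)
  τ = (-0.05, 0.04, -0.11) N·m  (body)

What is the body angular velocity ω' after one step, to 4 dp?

ω' = (-0.7658, -0.7595, 1.3788)

ω×(Iω) gyroscopic = (0.1080, -0.0735, 0.0112)
α = I⁻¹(τ − ω×Iω) = (-1.3167, 0.8107, -2.4240)
new body rate ω' = (-0.7658, -0.7595, 1.3788)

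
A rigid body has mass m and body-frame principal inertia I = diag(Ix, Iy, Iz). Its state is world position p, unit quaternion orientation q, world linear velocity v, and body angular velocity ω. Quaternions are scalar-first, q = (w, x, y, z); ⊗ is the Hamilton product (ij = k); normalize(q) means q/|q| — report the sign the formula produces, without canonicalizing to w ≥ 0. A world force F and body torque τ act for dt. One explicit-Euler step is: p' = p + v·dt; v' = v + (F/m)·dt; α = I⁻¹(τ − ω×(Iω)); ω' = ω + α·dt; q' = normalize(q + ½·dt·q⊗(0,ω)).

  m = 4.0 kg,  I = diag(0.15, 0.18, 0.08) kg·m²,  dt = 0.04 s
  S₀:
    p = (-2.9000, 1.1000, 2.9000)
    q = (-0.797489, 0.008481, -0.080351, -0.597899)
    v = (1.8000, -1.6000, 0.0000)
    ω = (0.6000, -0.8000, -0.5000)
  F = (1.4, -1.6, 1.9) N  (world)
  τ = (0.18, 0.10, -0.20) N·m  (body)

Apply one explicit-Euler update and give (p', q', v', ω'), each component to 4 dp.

p' = (-2.8280, 1.0360, 2.9000)
q' = (-0.8047, -0.0098, -0.0747, -0.5889)
v' = (1.8140, -1.6160, 0.0190)
ω' = (0.6587, -0.7731, -0.5928)

α = I⁻¹(τ − ω×Iω) = (1.4667, 0.6722, -2.3200)
ω + α·dt = (0.6587, -0.7731, -0.5928)
q⊗(0,ω) = (-0.3683189, -0.9166371, 0.2834923, 0.4401703)
q + ½dt·q⊗(0,ω), renormalized = (-0.8047, -0.0098, -0.0747, -0.5889)
linear accel F/m = (0.3500, -0.4000, 0.4750)
p + v·dt = (-2.8280, 1.0360, 2.9000)
v' = v + a·dt = (1.8140, -1.6160, 0.0190)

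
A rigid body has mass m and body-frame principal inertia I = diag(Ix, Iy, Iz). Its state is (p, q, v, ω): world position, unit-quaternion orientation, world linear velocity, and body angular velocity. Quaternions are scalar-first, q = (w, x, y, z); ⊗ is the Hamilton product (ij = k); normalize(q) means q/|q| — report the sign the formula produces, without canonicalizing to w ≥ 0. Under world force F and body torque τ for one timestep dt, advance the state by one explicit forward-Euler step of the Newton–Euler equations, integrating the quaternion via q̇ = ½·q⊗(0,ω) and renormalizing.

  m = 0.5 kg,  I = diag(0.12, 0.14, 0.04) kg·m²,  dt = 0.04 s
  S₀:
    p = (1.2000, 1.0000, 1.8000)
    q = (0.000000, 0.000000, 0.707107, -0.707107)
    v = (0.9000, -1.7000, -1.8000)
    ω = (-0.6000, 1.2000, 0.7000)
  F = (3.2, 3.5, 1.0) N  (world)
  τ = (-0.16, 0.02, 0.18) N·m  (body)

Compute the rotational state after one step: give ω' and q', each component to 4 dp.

ω×(Iω) gyroscopic = (-0.0840, -0.0336, -0.0144)
α = I⁻¹(τ − ω×Iω) = (-0.6333, 0.3829, 4.8600)
ω' = ω + α·dt = (-0.6253, 1.2153, 0.8944)
q⊗(0,ω) = (-0.3535535, 1.3435033, 0.4242642, 0.4242642)
q' = normalize(q + ½dt·q⊗(0,ω)) = (-0.0071, 0.0269, 0.7153, -0.6983)

ω' = (-0.6253, 1.2153, 0.8944)
q' = (-0.0071, 0.0269, 0.7153, -0.6983)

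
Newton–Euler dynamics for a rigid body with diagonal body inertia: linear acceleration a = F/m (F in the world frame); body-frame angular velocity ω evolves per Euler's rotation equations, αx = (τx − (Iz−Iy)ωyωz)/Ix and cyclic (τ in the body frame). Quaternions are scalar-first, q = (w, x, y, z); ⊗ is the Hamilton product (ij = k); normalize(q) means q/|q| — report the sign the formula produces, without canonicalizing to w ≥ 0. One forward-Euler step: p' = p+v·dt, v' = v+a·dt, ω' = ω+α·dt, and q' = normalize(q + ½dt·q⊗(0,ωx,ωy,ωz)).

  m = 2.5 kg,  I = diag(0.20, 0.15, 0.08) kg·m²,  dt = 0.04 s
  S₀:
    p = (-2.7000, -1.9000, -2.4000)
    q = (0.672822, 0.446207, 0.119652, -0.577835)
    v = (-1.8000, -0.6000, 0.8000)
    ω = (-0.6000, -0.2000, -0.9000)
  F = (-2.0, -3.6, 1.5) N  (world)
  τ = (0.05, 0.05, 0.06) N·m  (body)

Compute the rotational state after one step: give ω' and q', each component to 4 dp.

gyro term ω×Iω = (-0.0126, 0.0648, -0.0060)
α = I⁻¹(τ − ω×Iω) = (0.3130, -0.0987, 0.8250)
new body rate ω' = (-0.5875, -0.2039, -0.8670)
2q̇ = q⊗(0,ω) = (-0.2283969, -0.6269470, 0.6137229, -0.6229900)
q + ½dt·q⊗(0,ω), renormalized = (0.6681, 0.4336, 0.1319, -0.5902)

ω' = (-0.5875, -0.2039, -0.8670)
q' = (0.6681, 0.4336, 0.1319, -0.5902)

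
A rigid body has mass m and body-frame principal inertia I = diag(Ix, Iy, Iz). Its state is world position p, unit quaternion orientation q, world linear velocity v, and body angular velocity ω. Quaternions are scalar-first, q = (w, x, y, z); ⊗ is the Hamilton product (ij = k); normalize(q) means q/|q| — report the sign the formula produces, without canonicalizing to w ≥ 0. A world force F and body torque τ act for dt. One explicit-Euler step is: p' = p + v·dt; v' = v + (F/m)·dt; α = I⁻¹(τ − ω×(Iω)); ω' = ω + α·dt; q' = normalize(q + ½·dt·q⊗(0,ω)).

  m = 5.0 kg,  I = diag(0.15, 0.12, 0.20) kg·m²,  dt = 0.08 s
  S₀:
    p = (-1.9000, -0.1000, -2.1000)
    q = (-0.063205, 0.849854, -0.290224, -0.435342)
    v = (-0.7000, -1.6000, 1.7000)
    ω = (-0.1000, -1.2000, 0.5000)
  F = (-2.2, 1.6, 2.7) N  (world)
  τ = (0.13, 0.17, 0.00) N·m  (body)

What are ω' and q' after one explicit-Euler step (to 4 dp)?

ω' = (-0.0051, -1.0883, 0.5014)
q' = (-0.0649, 0.8223, -0.3020, -0.4779)

(τ − ω×Iω)/I = (1.1867, 1.3958, 0.0180)
ω + α·dt = (-0.0051, -1.0883, 0.5014)
q⊗(0,ω) = (-0.0456124, -0.6612019, -0.3055468, -1.0804497)
updated quaternion q' = (-0.0649, 0.8223, -0.3020, -0.4779)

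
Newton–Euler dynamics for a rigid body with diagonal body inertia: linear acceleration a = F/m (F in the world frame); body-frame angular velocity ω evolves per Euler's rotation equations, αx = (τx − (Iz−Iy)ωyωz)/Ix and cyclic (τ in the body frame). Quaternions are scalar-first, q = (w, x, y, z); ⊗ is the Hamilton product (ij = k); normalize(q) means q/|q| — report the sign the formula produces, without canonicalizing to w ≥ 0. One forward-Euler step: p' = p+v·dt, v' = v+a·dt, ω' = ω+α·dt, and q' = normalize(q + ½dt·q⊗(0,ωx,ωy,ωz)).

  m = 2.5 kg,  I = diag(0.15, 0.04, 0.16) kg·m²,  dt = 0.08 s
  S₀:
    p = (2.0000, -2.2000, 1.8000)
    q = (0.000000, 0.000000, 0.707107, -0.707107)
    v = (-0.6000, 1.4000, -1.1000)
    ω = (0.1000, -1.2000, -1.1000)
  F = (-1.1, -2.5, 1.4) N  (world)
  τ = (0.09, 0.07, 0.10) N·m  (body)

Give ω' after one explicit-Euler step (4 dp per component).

ω' = (0.0635, -1.0622, -1.0566)

(τ − ω×Iω)/I = (-0.4560, 1.7225, 0.5425)
new body rate ω' = (0.0635, -1.0622, -1.0566)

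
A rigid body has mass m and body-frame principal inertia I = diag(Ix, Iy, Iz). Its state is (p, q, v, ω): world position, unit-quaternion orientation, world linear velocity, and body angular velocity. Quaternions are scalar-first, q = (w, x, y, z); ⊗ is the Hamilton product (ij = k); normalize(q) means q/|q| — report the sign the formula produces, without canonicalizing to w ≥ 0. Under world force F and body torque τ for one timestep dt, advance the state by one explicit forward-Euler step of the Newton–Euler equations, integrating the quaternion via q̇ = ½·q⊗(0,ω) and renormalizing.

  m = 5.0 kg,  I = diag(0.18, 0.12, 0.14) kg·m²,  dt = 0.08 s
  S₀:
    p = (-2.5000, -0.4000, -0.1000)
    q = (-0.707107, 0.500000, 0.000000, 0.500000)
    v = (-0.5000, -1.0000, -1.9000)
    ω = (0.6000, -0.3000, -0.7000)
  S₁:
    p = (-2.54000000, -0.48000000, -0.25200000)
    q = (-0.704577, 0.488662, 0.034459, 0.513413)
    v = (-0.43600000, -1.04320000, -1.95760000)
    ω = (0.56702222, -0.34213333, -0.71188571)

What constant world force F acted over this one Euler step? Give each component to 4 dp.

F = (4.0000, -2.7000, -3.6000)

v₁ − v₀ = (0.06400000, -0.04320000, -0.05760000)
applied force F = (4.0000, -2.7000, -3.6000)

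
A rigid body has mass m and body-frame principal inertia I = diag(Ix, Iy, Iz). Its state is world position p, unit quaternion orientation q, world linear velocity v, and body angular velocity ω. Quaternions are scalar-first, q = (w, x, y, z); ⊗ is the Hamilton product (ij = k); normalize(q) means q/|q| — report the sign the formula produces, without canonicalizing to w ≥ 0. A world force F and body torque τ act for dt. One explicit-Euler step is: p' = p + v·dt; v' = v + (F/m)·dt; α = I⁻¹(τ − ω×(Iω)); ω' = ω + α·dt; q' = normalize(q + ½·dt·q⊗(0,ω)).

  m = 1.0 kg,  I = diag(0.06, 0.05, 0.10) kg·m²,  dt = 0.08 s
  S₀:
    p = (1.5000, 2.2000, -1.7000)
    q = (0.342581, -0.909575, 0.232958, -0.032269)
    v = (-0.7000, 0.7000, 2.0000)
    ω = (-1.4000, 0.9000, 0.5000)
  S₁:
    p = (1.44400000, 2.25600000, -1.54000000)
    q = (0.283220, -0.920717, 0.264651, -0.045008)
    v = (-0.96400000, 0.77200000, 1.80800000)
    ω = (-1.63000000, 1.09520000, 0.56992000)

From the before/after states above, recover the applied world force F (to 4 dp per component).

F = (-3.3000, 0.9000, -2.4000)

v₁ − v₀ = (-0.26400000, 0.07200000, -0.19200000)
m·(v₁−v₀)/dt = (-3.3000, 0.9000, -2.4000)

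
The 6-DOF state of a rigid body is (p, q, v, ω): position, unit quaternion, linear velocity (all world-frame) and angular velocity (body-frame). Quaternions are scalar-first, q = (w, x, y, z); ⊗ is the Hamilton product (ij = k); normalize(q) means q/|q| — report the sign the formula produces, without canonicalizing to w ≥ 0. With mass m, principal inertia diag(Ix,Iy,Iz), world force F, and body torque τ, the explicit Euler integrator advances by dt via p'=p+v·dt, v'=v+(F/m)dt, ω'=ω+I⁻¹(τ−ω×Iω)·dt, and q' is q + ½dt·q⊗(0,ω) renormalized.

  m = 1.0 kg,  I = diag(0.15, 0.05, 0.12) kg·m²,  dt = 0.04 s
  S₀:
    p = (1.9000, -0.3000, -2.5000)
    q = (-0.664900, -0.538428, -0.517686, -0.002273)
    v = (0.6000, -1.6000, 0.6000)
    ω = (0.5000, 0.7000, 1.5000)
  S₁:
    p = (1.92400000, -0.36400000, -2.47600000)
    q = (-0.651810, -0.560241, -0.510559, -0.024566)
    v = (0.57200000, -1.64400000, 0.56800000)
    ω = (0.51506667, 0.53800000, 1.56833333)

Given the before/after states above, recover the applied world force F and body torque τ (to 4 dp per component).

F = (-0.7000, -1.1000, -0.8000)
τ = (0.1300, -0.1800, 0.1700)

Δω = ω₁−ω₀ = (0.01506667, -0.16200000, 0.06833333)
applied torque τ = (0.1300, -0.1800, 0.1700)
v₁ − v₀ = (-0.02800000, -0.04400000, -0.03200000)
applied force F = (-0.7000, -1.1000, -0.8000)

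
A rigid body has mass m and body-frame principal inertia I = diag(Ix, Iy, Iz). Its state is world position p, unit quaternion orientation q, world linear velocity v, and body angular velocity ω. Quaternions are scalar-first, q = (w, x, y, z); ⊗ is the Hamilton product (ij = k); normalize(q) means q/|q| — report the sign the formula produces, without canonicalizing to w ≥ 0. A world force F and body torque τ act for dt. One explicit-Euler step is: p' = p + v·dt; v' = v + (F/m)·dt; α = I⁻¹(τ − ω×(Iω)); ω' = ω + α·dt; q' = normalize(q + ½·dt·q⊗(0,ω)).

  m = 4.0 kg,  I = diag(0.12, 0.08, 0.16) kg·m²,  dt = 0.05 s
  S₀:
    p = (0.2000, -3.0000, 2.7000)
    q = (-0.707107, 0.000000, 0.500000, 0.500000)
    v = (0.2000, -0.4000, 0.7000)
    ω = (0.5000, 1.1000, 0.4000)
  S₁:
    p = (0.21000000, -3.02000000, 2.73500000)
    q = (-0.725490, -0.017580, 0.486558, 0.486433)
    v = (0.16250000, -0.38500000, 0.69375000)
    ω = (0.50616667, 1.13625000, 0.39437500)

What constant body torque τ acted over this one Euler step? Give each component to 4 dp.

τ = (0.0500, 0.0500, -0.0400)

ω₁ − ω₀ = (0.00616667, 0.03625000, -0.00562500)
τ = I·(Δω/dt) + ω₀×(Iω₀) = (0.0500, 0.0500, -0.0400)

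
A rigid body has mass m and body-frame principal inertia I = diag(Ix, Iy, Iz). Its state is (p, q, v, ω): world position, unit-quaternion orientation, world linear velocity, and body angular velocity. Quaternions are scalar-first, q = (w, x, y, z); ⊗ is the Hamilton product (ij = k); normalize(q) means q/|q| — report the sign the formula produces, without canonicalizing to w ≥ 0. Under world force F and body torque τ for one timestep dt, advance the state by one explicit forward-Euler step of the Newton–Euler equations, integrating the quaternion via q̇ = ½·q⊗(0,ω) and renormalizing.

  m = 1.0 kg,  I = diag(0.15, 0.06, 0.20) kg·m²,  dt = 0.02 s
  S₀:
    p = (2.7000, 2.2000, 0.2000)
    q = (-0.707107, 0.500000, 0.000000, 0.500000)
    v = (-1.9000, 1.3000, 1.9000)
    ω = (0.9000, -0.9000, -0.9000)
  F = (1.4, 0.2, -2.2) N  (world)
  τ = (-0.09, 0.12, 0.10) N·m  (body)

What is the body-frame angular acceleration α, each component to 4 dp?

α = (-1.3560, 1.3250, 0.1355)

ω×(Iω) gyroscopic = (0.1134, 0.0405, 0.0729)
angular accel α = (-1.3560, 1.3250, 0.1355)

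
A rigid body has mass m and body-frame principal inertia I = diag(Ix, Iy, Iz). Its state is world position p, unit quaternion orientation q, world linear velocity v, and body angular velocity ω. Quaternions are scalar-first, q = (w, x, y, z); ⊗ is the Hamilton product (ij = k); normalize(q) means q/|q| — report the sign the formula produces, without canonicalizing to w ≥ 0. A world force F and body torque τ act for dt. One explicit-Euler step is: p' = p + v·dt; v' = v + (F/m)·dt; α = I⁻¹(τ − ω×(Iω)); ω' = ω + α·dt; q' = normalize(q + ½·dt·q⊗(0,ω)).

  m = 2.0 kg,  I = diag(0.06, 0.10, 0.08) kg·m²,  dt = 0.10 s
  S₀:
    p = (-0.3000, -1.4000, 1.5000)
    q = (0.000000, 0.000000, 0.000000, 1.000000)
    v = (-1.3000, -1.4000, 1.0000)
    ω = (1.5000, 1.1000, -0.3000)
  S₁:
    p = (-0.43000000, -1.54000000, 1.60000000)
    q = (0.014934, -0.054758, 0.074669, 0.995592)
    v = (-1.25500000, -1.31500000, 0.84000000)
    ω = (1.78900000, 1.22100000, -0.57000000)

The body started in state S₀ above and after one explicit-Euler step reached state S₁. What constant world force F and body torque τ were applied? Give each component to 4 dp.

ω₁ − ω₀ = (0.28900000, 0.12100000, -0.27000000)
ω₀×(Iω₀) = (0.0066, 0.0090, 0.0660)
I·α + gyro = (0.1800, 0.1300, -0.1500)
v₁ − v₀ = (0.04500000, 0.08500000, -0.16000000)
F = m·Δv/dt = (0.9000, 1.7000, -3.2000)

F = (0.9000, 1.7000, -3.2000)
τ = (0.1800, 0.1300, -0.1500)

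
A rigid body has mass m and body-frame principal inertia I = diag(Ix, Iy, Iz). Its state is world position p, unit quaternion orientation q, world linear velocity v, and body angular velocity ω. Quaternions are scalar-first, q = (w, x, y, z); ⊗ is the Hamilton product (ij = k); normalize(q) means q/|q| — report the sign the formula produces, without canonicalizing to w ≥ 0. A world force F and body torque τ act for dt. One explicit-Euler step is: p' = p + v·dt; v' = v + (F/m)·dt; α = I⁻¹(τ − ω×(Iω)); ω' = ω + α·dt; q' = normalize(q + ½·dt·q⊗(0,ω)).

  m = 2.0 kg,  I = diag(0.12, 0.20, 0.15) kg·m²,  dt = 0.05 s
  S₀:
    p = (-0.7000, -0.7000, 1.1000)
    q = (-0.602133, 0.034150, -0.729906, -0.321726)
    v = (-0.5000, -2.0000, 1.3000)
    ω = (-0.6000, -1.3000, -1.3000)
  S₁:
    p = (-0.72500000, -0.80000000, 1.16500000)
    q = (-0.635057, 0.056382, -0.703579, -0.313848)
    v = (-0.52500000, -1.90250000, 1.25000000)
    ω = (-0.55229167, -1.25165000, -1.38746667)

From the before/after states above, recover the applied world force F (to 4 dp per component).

Δv = v₁−v₀ = (-0.02500000, 0.09750000, -0.05000000)
applied force F = (-1.0000, 3.9000, -2.0000)

F = (-1.0000, 3.9000, -2.0000)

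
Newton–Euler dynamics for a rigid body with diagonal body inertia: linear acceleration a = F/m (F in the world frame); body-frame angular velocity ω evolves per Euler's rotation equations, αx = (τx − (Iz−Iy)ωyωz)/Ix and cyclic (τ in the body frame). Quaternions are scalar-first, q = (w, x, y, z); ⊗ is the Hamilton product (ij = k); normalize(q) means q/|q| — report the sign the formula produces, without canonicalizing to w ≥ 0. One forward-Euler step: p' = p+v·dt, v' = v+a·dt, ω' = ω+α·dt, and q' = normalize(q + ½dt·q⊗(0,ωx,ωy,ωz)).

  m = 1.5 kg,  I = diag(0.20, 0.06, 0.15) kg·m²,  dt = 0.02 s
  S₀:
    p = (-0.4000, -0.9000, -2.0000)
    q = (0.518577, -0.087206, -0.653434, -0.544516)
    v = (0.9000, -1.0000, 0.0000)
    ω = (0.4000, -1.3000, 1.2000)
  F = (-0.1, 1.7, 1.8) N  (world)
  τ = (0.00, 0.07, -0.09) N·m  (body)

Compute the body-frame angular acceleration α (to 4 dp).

ω×(Iω) gyroscopic = (-0.1404, 0.0240, 0.0728)
α = I⁻¹(τ − ω×Iω) = (0.7020, 0.7667, -1.0853)

α = (0.7020, 0.7667, -1.0853)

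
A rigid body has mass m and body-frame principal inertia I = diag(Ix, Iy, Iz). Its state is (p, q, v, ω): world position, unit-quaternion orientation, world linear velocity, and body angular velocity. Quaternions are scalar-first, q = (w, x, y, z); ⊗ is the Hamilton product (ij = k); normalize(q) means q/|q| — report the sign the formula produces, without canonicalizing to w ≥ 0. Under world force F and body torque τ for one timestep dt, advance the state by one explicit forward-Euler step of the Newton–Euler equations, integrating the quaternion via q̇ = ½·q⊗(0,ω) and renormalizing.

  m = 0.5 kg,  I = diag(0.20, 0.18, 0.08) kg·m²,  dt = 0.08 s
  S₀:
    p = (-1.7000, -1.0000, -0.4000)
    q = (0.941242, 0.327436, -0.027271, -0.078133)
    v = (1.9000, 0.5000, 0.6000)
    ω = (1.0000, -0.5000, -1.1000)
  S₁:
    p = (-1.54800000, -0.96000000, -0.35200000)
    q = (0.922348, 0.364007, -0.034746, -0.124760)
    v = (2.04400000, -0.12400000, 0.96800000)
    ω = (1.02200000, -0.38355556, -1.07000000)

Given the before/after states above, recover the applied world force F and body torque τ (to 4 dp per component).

F = (0.9000, -3.9000, 2.3000)
τ = (0.0000, 0.1300, 0.0400)

Δv = v₁−v₀ = (0.14400000, -0.62400000, 0.36800000)
applied force F = (0.9000, -3.9000, 2.3000)
ω₁ − ω₀ = (0.02200000, 0.11644444, 0.03000000)
I·α + gyro = (0.0000, 0.1300, 0.0400)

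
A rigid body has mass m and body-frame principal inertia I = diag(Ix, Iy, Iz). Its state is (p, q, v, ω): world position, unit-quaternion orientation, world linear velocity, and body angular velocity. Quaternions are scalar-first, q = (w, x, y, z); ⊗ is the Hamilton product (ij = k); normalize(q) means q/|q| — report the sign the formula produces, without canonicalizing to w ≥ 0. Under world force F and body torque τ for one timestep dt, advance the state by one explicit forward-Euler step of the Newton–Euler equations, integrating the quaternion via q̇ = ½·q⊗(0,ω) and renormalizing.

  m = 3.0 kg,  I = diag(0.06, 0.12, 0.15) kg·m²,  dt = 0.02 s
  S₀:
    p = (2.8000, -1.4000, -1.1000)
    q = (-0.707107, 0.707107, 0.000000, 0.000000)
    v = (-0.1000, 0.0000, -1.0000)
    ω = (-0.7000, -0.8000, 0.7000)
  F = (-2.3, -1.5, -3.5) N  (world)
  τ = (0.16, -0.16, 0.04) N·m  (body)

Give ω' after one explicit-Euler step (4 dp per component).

ω×(Iω) gyroscopic = (-0.0168, 0.0441, 0.0336)
α = I⁻¹(τ − ω×Iω) = (2.9467, -1.7008, 0.0427)
new body rate ω' = (-0.6411, -0.8340, 0.7009)

ω' = (-0.6411, -0.8340, 0.7009)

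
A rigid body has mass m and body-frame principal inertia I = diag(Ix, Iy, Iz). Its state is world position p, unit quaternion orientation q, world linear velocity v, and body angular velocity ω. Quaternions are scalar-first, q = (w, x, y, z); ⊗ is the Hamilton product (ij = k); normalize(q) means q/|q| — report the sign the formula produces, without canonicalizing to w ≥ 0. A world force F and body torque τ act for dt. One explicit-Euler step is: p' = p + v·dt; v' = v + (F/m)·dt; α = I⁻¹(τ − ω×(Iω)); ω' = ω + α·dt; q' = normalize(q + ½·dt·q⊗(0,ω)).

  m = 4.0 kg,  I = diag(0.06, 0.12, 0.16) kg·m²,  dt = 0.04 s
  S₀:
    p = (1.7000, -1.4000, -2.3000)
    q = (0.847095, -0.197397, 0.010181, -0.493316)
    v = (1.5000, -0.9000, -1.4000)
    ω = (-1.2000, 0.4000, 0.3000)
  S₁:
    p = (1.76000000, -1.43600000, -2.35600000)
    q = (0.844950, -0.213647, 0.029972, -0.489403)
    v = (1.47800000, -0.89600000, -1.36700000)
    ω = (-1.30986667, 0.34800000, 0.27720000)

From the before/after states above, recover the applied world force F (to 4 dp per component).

velocity change Δv = (-0.02200000, 0.00400000, 0.03300000)
F = m·Δv/dt = (-2.2000, 0.4000, 3.3000)

F = (-2.2000, 0.4000, 3.3000)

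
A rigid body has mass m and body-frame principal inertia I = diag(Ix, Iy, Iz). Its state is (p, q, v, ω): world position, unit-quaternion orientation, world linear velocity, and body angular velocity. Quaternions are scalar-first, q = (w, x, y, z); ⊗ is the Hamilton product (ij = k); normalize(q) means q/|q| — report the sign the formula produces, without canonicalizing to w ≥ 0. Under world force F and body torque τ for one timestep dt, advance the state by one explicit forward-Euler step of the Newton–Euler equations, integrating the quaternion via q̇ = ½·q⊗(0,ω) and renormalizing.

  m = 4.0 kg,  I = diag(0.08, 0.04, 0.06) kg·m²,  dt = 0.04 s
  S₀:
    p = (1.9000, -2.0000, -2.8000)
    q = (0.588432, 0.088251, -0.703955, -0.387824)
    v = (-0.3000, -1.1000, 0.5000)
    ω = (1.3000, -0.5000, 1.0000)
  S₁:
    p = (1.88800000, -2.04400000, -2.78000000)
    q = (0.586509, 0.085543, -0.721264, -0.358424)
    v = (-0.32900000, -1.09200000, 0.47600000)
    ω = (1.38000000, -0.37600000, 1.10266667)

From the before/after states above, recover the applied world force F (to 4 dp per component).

Δv = v₁−v₀ = (-0.02900000, 0.00800000, -0.02400000)
F = m·Δv/dt = (-2.9000, 0.8000, -2.4000)

F = (-2.9000, 0.8000, -2.4000)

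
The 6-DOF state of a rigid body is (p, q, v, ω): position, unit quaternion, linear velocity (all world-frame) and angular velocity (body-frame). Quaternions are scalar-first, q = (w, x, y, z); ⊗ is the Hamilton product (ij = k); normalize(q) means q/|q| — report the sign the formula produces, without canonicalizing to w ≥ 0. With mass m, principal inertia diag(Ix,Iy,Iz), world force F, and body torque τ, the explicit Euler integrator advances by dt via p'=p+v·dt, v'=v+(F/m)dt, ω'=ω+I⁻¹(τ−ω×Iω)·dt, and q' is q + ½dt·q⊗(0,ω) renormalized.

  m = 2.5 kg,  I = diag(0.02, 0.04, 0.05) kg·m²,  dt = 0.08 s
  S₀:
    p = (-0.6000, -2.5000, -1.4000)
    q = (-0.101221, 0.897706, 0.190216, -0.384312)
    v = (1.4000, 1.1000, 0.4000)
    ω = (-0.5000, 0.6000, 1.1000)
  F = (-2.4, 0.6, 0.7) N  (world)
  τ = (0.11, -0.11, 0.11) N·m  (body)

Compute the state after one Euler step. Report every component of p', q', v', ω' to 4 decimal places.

ω×(Iω) gyroscopic = (0.0066, 0.0165, -0.0060)
α = I⁻¹(τ − ω×Iω) = (5.1700, -3.1625, 2.3200)
new body rate ω' = (-0.0864, 0.3470, 1.2856)
2q̇ = q⊗(0,ω) = (0.7574666, 0.4904353, -0.8560532, 0.5223885)
q' = normalize(q + ½dt·q⊗(0,ω)) = (-0.0708, 0.9160, 0.1557, -0.3629)
p + v·dt = (-0.4880, -2.4120, -1.3680)
v + (F/m)dt = (1.3232, 1.1192, 0.4224)

p' = (-0.4880, -2.4120, -1.3680)
q' = (-0.0708, 0.9160, 0.1557, -0.3629)
v' = (1.3232, 1.1192, 0.4224)
ω' = (-0.0864, 0.3470, 1.2856)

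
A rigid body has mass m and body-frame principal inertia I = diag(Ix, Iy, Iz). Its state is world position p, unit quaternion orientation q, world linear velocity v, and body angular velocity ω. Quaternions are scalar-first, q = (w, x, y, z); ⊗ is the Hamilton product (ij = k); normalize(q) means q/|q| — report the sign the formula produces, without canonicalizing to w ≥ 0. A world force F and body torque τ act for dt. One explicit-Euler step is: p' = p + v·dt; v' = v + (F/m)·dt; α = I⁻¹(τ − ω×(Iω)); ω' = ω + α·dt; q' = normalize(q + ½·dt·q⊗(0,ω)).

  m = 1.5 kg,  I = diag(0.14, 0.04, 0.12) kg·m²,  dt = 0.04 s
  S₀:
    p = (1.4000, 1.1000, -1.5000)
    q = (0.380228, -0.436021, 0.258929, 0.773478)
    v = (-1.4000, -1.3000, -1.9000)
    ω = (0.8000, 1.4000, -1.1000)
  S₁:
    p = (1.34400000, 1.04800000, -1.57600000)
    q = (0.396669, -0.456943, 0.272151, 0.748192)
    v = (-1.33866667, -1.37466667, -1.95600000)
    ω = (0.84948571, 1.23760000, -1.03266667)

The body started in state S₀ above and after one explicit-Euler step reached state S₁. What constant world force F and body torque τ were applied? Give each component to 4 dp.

F = (2.3000, -2.8000, -2.1000)
τ = (0.0500, -0.1800, 0.0900)

Δv = v₁−v₀ = (0.06133333, -0.07466667, -0.05600000)
applied force F = (2.3000, -2.8000, -2.1000)
Δω = ω₁−ω₀ = (0.04948571, -0.16240000, 0.06733333)
gyro term ω₀×Iω₀ = (-0.1232, -0.0176, -0.1120)
applied torque τ = (0.0500, -0.1800, 0.0900)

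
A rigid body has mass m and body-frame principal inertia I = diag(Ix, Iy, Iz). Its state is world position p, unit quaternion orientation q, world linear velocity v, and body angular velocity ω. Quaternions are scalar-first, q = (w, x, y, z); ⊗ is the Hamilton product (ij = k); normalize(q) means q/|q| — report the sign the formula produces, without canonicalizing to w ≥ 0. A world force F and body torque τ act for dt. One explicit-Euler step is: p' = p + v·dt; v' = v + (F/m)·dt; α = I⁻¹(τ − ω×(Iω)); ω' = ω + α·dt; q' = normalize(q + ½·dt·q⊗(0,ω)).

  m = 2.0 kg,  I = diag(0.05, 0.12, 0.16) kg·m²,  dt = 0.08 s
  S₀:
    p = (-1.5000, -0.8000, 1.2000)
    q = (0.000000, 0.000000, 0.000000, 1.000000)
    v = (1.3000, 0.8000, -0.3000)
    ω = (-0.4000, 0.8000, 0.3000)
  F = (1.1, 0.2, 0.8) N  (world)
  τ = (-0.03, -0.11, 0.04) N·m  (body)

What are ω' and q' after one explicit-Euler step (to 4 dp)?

ω×(Iω) gyroscopic = (0.0096, 0.0132, -0.0224)
(τ − ω×Iω)/I = (-0.7920, -1.0267, 0.3900)
new body rate ω' = (-0.4634, 0.7179, 0.3312)
q⊗(0,ω) = (-0.3000000, -0.8000000, -0.4000000, 0.0000000)
q + ½dt·q⊗(0,ω), renormalized = (-0.0120, -0.0320, -0.0160, 0.9993)

ω' = (-0.4634, 0.7179, 0.3312)
q' = (-0.0120, -0.0320, -0.0160, 0.9993)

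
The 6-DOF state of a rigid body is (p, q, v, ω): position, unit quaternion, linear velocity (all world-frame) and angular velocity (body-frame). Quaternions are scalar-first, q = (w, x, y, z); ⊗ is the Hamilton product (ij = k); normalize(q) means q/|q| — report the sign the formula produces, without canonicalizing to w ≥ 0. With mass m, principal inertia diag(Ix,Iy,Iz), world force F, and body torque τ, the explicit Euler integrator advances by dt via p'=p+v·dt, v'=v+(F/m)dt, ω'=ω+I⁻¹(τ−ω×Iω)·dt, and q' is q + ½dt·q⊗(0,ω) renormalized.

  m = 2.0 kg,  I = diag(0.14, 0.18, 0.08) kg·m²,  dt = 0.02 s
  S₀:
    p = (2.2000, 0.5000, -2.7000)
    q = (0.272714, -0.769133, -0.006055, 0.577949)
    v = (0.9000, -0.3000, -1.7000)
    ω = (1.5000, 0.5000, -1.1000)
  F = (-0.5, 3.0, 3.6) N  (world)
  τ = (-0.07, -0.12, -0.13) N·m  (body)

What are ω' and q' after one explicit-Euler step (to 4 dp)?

(τ − ω×Iω)/I = (-0.8929, -0.1167, -2.0000)
new body rate ω' = (1.4821, 0.4977, -1.1400)
Hamilton product q⊗(0,ω) = (1.7924709, 0.1267570, 0.1572342, -0.6754694)
q + ½dt·q⊗(0,ω), renormalized = (0.2906, -0.7677, -0.0045, 0.5711)

ω' = (1.4821, 0.4977, -1.1400)
q' = (0.2906, -0.7677, -0.0045, 0.5711)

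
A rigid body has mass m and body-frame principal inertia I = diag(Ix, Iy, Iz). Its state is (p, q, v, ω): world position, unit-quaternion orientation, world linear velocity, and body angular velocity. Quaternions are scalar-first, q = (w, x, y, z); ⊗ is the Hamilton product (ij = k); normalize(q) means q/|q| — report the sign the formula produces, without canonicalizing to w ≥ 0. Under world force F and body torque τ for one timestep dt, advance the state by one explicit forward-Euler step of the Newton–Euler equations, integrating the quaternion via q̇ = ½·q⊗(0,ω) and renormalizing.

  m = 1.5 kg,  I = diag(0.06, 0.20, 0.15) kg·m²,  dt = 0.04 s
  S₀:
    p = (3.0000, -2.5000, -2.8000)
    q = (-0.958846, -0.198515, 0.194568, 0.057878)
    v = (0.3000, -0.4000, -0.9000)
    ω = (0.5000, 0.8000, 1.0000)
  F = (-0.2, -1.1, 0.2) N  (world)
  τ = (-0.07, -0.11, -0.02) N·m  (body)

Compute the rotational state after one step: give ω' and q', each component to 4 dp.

ω' = (0.4800, 0.7870, 0.9797)
q' = (-0.9608, -0.2051, 0.1837, 0.0336)

gyro term ω×Iω = (-0.0400, -0.0450, 0.0560)
α = I⁻¹(τ − ω×Iω) = (-0.5000, -0.3250, -0.5067)
new body rate ω' = (0.4800, 0.7870, 0.9797)
Hamilton product q⊗(0,ω) = (-0.1142749, -0.3311574, -0.5396228, -1.2149420)
q + ½dt·q⊗(0,ω), renormalized = (-0.9608, -0.2051, 0.1837, 0.0336)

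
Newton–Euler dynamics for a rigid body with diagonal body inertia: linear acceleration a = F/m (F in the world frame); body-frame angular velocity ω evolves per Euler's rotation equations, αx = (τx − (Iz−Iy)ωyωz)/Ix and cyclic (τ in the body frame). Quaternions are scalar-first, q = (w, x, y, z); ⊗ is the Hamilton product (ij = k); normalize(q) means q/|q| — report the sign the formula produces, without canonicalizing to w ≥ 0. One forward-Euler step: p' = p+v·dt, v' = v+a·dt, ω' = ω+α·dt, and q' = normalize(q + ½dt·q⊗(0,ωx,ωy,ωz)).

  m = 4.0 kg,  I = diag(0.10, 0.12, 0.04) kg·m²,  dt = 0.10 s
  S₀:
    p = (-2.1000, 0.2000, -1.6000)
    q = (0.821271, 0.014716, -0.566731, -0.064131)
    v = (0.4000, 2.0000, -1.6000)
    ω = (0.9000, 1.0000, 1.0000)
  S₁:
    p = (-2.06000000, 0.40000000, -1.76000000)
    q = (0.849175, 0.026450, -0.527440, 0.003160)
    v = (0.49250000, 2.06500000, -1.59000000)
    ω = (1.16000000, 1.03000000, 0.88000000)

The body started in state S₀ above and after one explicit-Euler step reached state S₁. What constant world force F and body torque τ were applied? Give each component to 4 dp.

v₁ − v₀ = (0.09250000, 0.06500000, 0.01000000)
m·(v₁−v₀)/dt = (3.7000, 2.6000, 0.4000)
ω₁ − ω₀ = (0.26000000, 0.03000000, -0.12000000)
applied torque τ = (0.1800, 0.0900, -0.0300)

F = (3.7000, 2.6000, 0.4000)
τ = (0.1800, 0.0900, -0.0300)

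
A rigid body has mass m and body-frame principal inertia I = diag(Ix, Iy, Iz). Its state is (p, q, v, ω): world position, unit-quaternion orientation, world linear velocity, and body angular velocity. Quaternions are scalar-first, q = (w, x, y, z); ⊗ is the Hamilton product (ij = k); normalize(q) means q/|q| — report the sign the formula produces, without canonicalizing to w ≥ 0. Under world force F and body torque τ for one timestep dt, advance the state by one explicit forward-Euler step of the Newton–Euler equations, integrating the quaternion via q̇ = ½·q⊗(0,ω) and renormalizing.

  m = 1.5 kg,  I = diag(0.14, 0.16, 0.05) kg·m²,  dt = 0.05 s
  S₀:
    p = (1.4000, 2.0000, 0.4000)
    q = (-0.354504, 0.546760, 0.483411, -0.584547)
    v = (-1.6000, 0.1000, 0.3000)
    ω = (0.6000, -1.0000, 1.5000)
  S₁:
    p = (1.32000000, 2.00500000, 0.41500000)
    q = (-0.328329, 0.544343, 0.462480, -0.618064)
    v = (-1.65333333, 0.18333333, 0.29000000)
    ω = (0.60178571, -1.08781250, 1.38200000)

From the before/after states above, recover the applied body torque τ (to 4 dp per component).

Δω = ω₁−ω₀ = (0.00178571, -0.08781250, -0.11800000)
gyro term ω₀×Iω₀ = (0.1650, 0.0810, -0.0120)
I·α + gyro = (0.1700, -0.2000, -0.1300)

τ = (0.1700, -0.2000, -0.1300)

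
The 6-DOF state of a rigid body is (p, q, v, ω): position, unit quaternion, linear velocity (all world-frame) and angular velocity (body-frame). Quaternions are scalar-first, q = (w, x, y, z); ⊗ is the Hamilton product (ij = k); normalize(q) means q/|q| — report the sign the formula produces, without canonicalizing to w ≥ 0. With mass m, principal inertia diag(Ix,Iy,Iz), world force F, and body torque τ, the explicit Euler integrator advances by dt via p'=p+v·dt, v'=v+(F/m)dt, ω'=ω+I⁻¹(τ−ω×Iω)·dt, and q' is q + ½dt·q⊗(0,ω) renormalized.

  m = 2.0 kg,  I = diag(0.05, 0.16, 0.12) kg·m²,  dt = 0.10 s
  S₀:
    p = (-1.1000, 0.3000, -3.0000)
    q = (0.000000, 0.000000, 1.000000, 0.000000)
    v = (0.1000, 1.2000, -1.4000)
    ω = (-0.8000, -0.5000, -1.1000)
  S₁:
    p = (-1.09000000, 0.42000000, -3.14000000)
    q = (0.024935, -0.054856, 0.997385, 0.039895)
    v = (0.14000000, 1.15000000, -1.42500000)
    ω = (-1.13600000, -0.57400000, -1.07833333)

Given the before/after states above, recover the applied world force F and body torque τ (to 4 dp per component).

F = (0.8000, -1.0000, -0.5000)
τ = (-0.1900, -0.1800, 0.0700)

Δω = ω₁−ω₀ = (-0.33600000, -0.07400000, 0.02166667)
ω₀×(Iω₀) = (-0.0220, -0.0616, 0.0440)
applied torque τ = (-0.1900, -0.1800, 0.0700)
velocity change Δv = (0.04000000, -0.05000000, -0.02500000)
F = m·Δv/dt = (0.8000, -1.0000, -0.5000)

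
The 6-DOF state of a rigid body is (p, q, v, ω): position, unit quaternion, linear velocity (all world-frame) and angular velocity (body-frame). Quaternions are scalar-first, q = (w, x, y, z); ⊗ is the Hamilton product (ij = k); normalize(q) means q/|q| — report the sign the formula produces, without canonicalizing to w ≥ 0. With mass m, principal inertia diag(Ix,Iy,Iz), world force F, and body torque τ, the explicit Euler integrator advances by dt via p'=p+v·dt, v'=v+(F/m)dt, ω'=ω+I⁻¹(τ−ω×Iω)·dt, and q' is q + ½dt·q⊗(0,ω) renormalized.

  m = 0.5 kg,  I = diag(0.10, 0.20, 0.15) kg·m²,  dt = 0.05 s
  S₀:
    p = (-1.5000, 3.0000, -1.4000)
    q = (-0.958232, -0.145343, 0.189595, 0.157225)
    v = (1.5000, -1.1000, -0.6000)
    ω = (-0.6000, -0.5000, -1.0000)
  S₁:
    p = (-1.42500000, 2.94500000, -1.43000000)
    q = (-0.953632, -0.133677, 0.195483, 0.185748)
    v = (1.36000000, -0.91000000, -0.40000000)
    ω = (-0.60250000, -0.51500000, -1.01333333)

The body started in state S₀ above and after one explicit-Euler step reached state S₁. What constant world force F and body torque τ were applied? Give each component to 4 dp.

F = (-1.4000, 1.9000, 2.0000)
τ = (-0.0300, -0.0900, -0.0100)

ω₁ − ω₀ = (-0.00250000, -0.01500000, -0.01333333)
precession coupling = (-0.0250, -0.0300, 0.0300)
I·α + gyro = (-0.0300, -0.0900, -0.0100)
v₁ − v₀ = (-0.14000000, 0.19000000, 0.20000000)
F = m·Δv/dt = (-1.4000, 1.9000, 2.0000)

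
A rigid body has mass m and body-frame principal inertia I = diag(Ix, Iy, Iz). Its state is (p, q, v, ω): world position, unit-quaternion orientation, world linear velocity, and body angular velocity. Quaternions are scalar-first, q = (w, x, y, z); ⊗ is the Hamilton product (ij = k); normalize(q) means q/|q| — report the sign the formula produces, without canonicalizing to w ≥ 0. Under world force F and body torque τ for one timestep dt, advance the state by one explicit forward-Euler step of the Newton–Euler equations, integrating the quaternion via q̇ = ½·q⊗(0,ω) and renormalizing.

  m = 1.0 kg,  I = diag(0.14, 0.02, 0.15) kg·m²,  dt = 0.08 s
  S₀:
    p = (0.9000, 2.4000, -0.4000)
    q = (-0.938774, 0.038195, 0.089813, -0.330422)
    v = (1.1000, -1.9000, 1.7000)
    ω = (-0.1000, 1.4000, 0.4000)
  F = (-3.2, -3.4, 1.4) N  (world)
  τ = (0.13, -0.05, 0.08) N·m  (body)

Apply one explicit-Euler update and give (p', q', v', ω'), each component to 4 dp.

α = I⁻¹(τ − ω×Iω) = (0.4086, -2.5200, 0.4213)
new body rate ω' = (-0.0673, 1.1984, 0.4337)
2q̇ = q⊗(0,ω) = (0.0102501, 0.5923934, -1.2965194, -0.3130553)
q + ½dt·q⊗(0,ω), renormalized = (-0.9368, 0.0618, 0.0379, -0.3424)
p + v·dt = (0.9880, 2.2480, -0.2640)
v' = v + a·dt = (0.8440, -2.1720, 1.8120)

p' = (0.9880, 2.2480, -0.2640)
q' = (-0.9368, 0.0618, 0.0379, -0.3424)
v' = (0.8440, -2.1720, 1.8120)
ω' = (-0.0673, 1.1984, 0.4337)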